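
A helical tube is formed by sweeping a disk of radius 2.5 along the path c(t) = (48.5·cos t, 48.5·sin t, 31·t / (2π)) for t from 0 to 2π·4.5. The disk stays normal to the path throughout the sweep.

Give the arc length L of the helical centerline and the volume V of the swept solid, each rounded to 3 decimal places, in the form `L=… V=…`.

L=1378.382 V=27064.476

2πR = 2π·48.5 = 304.734487
per-turn = √(304.734487² + 31²) = √(92863.1078 + 961) = √93824.1078 = 306.307211
L = 4.5 × 306.307211 = 1378.382452
V = π·2.5² × L = 19.634954 × 1378.382452 = 27064.476151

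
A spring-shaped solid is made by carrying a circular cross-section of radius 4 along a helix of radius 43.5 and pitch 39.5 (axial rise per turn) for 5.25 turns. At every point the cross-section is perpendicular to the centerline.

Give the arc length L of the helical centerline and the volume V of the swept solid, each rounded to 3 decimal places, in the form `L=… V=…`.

L=1449.830 V=72876.401

2πR = 2π·43.5 = 273.318561
per-turn = √(273.318561² + 39.5²) = √(74703.0357 + 1560.25) = √76263.2857 = 276.158081
L = 5.25 × 276.158081 = 1449.829925
V = π·4² × L = 50.265482 × 1449.829925 = 72876.400679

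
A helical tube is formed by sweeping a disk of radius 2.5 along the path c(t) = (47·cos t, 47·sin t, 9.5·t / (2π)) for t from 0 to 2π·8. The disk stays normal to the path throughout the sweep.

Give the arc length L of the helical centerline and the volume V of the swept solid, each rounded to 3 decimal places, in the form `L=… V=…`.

L=2363.700 V=46411.137

2πR = 2π·47 = 295.309709
per-turn = √(295.309709² + 9.5²) = √(87207.8245 + 90.25) = √87298.0745 = 295.462476
L = 8 × 295.462476 = 2363.699805
V = π·2.5² × L = 19.634954 × 2363.699805 = 46411.137138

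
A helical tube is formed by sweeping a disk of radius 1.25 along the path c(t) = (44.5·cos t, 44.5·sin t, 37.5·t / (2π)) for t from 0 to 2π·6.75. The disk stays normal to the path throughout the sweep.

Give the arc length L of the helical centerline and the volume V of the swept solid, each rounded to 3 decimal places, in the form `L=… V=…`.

L=1904.211 V=9347.272

2πR = 2π·44.5 = 279.601746
per-turn = √(279.601746² + 37.5²) = √(78177.1365 + 1406.25) = √79583.3865 = 282.105275
L = 6.75 × 282.105275 = 1904.210610
V = π·1.25² × L = 4.908739 × 1904.210610 = 9347.271972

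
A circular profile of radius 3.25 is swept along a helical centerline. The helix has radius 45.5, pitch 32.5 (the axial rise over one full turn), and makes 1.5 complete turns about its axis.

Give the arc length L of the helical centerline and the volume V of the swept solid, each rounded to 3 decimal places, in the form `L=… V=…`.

L=431.590 V=14321.466

2πR = 2π·45.5 = 285.884931
per-turn = √(285.884931² + 32.5²) = √(81730.1940 + 1056.25) = √82786.4440 = 287.726335
L = 1.5 × 287.726335 = 431.589503
V = π·3.25² × L = 33.183072 × 431.589503 = 14321.465727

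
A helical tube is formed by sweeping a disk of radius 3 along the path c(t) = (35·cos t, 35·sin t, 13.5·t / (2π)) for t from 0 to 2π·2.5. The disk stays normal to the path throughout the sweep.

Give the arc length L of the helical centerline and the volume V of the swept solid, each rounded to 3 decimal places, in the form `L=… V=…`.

L=550.814 V=15573.890

2πR = 2π·35 = 219.911486
per-turn = √(219.911486² + 13.5²) = √(48361.0616 + 182.25) = √48543.3116 = 220.325467
L = 2.5 × 220.325467 = 550.813668
V = π·3² × L = 28.274334 × 550.813668 = 15573.889567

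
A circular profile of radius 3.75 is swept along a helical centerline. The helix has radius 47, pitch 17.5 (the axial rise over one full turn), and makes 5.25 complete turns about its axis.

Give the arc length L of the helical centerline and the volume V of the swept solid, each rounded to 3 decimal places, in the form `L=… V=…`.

L=1553.096 V=68613.672

2πR = 2π·47 = 295.309709
per-turn = √(295.309709² + 17.5²) = √(87207.8245 + 306.25) = √87514.0745 = 295.827778
L = 5.25 × 295.827778 = 1553.095837
V = π·3.75² × L = 44.178647 × 1553.095837 = 68613.672248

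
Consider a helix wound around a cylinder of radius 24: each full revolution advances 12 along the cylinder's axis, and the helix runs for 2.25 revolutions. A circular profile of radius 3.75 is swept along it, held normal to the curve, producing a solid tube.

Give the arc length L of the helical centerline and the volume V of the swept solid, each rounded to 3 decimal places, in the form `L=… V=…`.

L=340.365 V=15036.848

2πR = 2π·24 = 150.796447
per-turn = √(150.796447² + 12²) = √(22739.5685 + 144) = √22883.5685 = 151.273159
L = 2.25 × 151.273159 = 340.364607
V = π·3.75² × L = 44.178647 × 340.364607 = 15036.847721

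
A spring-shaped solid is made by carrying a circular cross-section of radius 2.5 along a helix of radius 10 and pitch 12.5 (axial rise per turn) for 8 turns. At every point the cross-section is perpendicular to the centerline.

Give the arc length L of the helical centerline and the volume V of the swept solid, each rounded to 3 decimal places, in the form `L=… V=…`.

L=512.505 V=10063.022

2πR = 2π·10 = 62.831853
per-turn = √(62.831853² + 12.5²) = √(3947.8418 + 156.25) = √4104.0918 = 64.063186
L = 8 × 64.063186 = 512.505486
V = π·2.5² × L = 19.634954 × 512.505486 = 10063.021676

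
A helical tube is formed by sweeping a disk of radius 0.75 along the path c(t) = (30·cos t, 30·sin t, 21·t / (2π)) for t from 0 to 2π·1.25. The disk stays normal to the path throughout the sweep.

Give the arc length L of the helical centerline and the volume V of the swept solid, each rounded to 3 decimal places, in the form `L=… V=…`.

L=237.077 V=418.950

2πR = 2π·30 = 188.495559
per-turn = √(188.495559² + 21²) = √(35530.5758 + 441) = √35971.5758 = 189.661741
L = 1.25 × 189.661741 = 237.077176
V = π·0.75² × L = 1.767146 × 237.077176 = 418.949951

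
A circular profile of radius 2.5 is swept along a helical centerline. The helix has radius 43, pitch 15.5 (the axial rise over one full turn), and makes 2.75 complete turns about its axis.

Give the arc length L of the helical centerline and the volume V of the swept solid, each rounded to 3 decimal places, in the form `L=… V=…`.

L=744.208 V=14612.497

2πR = 2π·43 = 270.176968
per-turn = √(270.176968² + 15.5²) = √(72995.5942 + 240.25) = √73235.8442 = 270.621219
L = 2.75 × 270.621219 = 744.208352
V = π·2.5² × L = 19.634954 × 744.208352 = 14612.496824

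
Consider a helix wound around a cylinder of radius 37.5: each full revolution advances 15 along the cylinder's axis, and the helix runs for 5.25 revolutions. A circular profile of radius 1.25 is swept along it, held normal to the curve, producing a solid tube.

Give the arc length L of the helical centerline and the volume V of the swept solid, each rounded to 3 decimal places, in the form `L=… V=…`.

L=1239.506 V=6084.412

2πR = 2π·37.5 = 235.619449
per-turn = √(235.619449² + 15²) = √(55516.5248 + 225) = √55741.5248 = 236.096431
L = 5.25 × 236.096431 = 1239.506263
V = π·1.25² × L = 4.908739 × 1239.506263 = 6084.412141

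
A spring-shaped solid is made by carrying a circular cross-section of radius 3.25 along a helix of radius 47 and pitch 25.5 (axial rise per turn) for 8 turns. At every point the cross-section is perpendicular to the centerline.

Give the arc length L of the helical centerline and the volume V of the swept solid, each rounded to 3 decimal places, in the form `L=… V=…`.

2πR = 2π·47 = 295.309709
per-turn = √(295.309709² + 25.5²) = √(87207.8245 + 650.25) = √87858.0745 = 296.408628
L = 8 × 296.408628 = 2371.269020
V = π·3.25² × L = 33.183072 × 2371.269020 = 78685.991593

L=2371.269 V=78685.992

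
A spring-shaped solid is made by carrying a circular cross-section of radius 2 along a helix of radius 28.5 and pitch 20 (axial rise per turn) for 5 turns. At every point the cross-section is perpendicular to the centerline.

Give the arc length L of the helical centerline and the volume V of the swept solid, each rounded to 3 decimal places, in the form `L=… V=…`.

L=900.921 V=11321.307

2πR = 2π·28.5 = 179.070781
per-turn = √(179.070781² + 20²) = √(32066.3447 + 400) = √32466.3447 = 180.184197
L = 5 × 180.184197 = 900.920983
V = π·2² × L = 12.566371 × 900.920983 = 11321.306966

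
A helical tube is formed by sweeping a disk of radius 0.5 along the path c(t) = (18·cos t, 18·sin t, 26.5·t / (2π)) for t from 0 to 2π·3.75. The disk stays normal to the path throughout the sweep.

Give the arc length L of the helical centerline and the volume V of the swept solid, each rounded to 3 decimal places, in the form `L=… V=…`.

2πR = 2π·18 = 113.097336
per-turn = √(113.097336² + 26.5²) = √(12791.0073 + 702.25) = √13493.2573 = 116.160481
L = 3.75 × 116.160481 = 435.601803
V = π·0.5² × L = 0.785398 × 435.601803 = 342.120856

L=435.602 V=342.121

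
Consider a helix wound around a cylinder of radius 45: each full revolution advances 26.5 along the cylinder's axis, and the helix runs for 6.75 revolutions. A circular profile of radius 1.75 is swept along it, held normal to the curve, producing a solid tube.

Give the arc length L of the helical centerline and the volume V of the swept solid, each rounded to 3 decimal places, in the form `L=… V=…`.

2πR = 2π·45 = 282.743339
per-turn = √(282.743339² + 26.5²) = √(79943.7956 + 702.25) = √80646.0456 = 283.982474
L = 6.75 × 283.982474 = 1916.881701
V = π·1.75² × L = 9.621128 × 1916.881701 = 18442.563249

L=1916.882 V=18442.563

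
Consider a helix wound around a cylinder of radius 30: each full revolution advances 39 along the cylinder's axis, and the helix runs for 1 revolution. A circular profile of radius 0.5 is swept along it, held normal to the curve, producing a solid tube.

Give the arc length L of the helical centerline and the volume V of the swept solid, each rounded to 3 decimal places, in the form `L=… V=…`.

2πR = 2π·30 = 188.495559
per-turn = √(188.495559² + 39²) = √(35530.5758 + 1521) = √37051.5758 = 192.487859
L = 1 × 192.487859 = 192.487859
V = π·0.5² × L = 0.785398 × 192.487859 = 151.179611

L=192.488 V=151.180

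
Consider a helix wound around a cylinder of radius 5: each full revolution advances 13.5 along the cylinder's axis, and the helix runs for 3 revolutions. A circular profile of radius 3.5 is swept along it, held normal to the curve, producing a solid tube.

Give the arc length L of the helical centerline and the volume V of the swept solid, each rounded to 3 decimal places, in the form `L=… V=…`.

2πR = 2π·5 = 31.415927
per-turn = √(31.415927² + 13.5²) = √(986.9604 + 182.25) = √1169.2104 = 34.193719
L = 3 × 34.193719 = 102.581158
V = π·3.5² × L = 38.484510 × 102.581158 = 3947.785599

L=102.581 V=3947.786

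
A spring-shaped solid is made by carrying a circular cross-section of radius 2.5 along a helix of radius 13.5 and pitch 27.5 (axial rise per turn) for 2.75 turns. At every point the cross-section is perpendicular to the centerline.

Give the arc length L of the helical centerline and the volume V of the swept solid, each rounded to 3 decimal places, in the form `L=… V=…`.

2πR = 2π·13.5 = 84.823002
per-turn = √(84.823002² + 27.5²) = √(7194.9416 + 756.25) = √7951.1916 = 89.169454
L = 2.75 × 89.169454 = 245.216000
V = π·2.5² × L = 19.634954 × 245.216000 = 4814.804896

L=245.216 V=4814.805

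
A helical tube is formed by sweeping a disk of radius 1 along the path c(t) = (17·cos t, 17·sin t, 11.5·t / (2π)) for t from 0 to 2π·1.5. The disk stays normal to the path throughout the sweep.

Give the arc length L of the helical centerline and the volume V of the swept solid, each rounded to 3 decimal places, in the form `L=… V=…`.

L=161.147 V=506.259

2πR = 2π·17 = 106.814150
per-turn = √(106.814150² + 11.5²) = √(11409.2627 + 132.25) = √11541.5127 = 107.431432
L = 1.5 × 107.431432 = 161.147149
V = π·1² × L = 3.141593 × 161.147149 = 506.258699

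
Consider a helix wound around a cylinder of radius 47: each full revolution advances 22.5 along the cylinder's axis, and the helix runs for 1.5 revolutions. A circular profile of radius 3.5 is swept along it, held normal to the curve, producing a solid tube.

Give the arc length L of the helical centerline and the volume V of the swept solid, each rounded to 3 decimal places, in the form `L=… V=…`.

L=444.248 V=17096.683

2πR = 2π·47 = 295.309709
per-turn = √(295.309709² + 22.5²) = √(87207.8245 + 506.25) = √87714.0745 = 296.165620
L = 1.5 × 296.165620 = 444.248430
V = π·3.5² × L = 38.484510 × 444.248430 = 17096.683151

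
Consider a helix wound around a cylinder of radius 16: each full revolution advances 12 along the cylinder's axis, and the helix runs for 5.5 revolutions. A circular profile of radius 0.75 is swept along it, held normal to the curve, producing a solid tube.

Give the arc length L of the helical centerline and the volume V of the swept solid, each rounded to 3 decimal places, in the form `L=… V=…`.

2πR = 2π·16 = 100.530965
per-turn = √(100.530965² + 12²) = √(10106.4749 + 144) = √10250.4749 = 101.244629
L = 5.5 × 101.244629 = 556.845460
V = π·0.75² × L = 1.767146 × 556.845460 = 984.027153

L=556.845 V=984.027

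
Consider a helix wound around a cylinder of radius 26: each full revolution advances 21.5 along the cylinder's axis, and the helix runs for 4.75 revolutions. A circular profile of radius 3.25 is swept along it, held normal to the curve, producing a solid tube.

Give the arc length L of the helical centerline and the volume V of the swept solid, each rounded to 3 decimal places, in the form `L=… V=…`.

L=782.665 V=25971.223

2πR = 2π·26 = 163.362818
per-turn = √(163.362818² + 21.5²) = √(26687.4103 + 462.25) = √27149.6603 = 164.771540
L = 4.75 × 164.771540 = 782.664814
V = π·3.25² × L = 33.183072 × 782.664814 = 25971.223179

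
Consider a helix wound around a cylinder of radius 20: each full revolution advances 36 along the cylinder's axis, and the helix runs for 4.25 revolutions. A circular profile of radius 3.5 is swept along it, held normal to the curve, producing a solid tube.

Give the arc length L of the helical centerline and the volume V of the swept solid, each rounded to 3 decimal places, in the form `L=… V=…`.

2πR = 2π·20 = 125.663706
per-turn = √(125.663706² + 36²) = √(15791.3670 + 1296) = √17087.3670 = 130.718656
L = 4.25 × 130.718656 = 555.554288
V = π·3.5² × L = 38.484510 × 555.554288 = 21380.234565

L=555.554 V=21380.235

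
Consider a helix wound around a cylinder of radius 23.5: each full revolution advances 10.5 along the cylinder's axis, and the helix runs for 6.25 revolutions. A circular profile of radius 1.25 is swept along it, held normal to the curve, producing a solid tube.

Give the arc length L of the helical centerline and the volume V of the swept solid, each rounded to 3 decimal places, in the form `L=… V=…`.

L=925.173 V=4541.434

2πR = 2π·23.5 = 147.654855
per-turn = √(147.654855² + 10.5²) = √(21801.9561 + 110.25) = √21912.2061 = 148.027721
L = 6.25 × 148.027721 = 925.173255
V = π·1.25² × L = 4.908739 × 925.173255 = 4541.433595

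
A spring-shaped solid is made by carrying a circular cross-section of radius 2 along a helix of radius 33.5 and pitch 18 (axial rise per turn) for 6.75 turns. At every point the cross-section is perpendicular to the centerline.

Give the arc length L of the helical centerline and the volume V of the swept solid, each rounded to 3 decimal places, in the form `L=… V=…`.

2πR = 2π·33.5 = 210.486708
per-turn = √(210.486708² + 18²) = √(44304.6542 + 324) = √44628.6542 = 211.254951
L = 6.75 × 211.254951 = 1425.970917
V = π·2² × L = 12.566371 × 1425.970917 = 17919.279023

L=1425.971 V=17919.279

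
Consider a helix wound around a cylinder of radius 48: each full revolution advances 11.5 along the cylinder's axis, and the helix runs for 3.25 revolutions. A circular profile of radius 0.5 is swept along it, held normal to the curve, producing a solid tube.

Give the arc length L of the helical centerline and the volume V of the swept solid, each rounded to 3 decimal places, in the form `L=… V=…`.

2πR = 2π·48 = 301.592895
per-turn = √(301.592895² + 11.5²) = √(90958.2742 + 132.25) = √91090.5242 = 301.812068
L = 3.25 × 301.812068 = 980.889220
V = π·0.5² × L = 0.785398 × 980.889220 = 770.388592

L=980.889 V=770.389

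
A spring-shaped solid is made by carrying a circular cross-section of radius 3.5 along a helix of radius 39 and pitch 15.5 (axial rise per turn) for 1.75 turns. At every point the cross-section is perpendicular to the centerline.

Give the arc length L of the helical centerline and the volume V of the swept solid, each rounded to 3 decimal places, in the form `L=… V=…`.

L=429.684 V=16536.194

2πR = 2π·39 = 245.044227
per-turn = √(245.044227² + 15.5²) = √(60046.6732 + 240.25) = √60286.9232 = 245.533955
L = 1.75 × 245.533955 = 429.684422
V = π·3.5² × L = 38.484510 × 429.684422 = 16536.194425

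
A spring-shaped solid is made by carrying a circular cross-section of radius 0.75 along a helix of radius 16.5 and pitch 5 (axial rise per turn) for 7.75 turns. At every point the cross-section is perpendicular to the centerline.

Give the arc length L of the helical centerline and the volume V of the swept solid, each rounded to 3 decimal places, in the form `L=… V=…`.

2πR = 2π·16.5 = 103.672558
per-turn = √(103.672558² + 5²) = √(10747.9992 + 25) = √10772.9992 = 103.793059
L = 7.75 × 103.793059 = 804.396211
V = π·0.75² × L = 1.767146 × 804.396211 = 1421.485440

L=804.396 V=1421.485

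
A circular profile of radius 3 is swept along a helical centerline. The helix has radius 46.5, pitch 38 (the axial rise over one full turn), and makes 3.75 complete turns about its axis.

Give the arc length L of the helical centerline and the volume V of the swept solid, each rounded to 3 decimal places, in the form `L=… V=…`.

L=1104.859 V=31239.138

2πR = 2π·46.5 = 292.168117
per-turn = √(292.168117² + 38²) = √(85362.2085 + 1444) = √86806.2085 = 294.628934
L = 3.75 × 294.628934 = 1104.858501
V = π·3² × L = 28.274334 × 1104.858501 = 31239.138141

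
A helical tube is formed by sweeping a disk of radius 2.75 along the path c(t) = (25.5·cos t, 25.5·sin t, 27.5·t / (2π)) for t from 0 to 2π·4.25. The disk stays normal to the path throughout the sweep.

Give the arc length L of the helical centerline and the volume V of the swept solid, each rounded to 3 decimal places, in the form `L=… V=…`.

2πR = 2π·25.5 = 160.221225
per-turn = √(160.221225² + 27.5²) = √(25670.8410 + 756.25) = √26427.0910 = 162.564114
L = 4.25 × 162.564114 = 690.897483
V = π·2.75² × L = 23.758294 × 690.897483 = 16414.545831

L=690.897 V=16414.546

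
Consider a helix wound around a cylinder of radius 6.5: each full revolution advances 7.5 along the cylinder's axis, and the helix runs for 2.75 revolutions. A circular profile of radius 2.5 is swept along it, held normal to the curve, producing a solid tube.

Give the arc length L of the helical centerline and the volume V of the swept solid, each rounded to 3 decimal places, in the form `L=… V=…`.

L=114.190 V=2242.116

2πR = 2π·6.5 = 40.840704
per-turn = √(40.840704² + 7.5²) = √(1667.9631 + 56.25) = √1724.2131 = 41.523646
L = 2.75 × 41.523646 = 114.190025
V = π·2.5² × L = 19.634954 × 114.190025 = 2242.115906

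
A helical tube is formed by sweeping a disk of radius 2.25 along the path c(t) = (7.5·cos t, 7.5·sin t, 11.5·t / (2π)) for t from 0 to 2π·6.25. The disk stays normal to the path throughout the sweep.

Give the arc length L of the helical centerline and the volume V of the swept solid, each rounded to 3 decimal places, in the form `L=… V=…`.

L=303.168 V=4821.672

2πR = 2π·7.5 = 47.123890
per-turn = √(47.123890² + 11.5²) = √(2220.6610 + 132.25) = √2352.9110 = 48.506814
L = 6.25 × 48.506814 = 303.167587
V = π·2.25² × L = 15.904313 × 303.167587 = 4821.672131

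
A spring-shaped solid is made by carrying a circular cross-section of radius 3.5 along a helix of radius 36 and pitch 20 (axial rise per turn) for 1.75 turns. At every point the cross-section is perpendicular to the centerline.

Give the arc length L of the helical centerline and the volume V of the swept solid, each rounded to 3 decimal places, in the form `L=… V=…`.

L=397.385 V=15293.167

2πR = 2π·36 = 226.194671
per-turn = √(226.194671² + 20²) = √(51164.0292 + 400) = √51564.0292 = 227.077144
L = 1.75 × 227.077144 = 397.385002
V = π·3.5² × L = 38.484510 × 397.385002 = 15293.167069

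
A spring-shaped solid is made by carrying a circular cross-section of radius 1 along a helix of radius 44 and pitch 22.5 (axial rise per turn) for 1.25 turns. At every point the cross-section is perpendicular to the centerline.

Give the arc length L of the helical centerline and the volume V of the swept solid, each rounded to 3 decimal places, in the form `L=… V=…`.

2πR = 2π·44 = 276.460154
per-turn = √(276.460154² + 22.5²) = √(76430.2165 + 506.25) = √76936.4665 = 277.374235
L = 1.25 × 277.374235 = 346.717794
V = π·1² × L = 3.141593 × 346.717794 = 1089.246075

L=346.718 V=1089.246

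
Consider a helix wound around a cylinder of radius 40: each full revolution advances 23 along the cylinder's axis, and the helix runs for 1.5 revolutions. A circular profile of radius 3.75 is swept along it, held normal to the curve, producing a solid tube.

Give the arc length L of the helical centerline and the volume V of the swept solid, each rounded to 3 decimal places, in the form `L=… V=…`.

2πR = 2π·40 = 251.327412
per-turn = √(251.327412² + 23²) = √(63165.4682 + 529) = √63694.4682 = 252.377630
L = 1.5 × 252.377630 = 378.566445
V = π·3.75² × L = 44.178647 × 378.566445 = 16724.553228

L=378.566 V=16724.553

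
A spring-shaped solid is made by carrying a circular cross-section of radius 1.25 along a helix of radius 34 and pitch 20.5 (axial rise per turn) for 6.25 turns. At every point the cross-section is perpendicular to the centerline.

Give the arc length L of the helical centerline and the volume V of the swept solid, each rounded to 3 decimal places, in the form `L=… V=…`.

2πR = 2π·34 = 213.628300
per-turn = √(213.628300² + 20.5²) = √(45637.0508 + 420.25) = √46057.3008 = 214.609647
L = 6.25 × 214.609647 = 1341.310296
V = π·1.25² × L = 4.908739 × 1341.310296 = 6584.141520

L=1341.310 V=6584.142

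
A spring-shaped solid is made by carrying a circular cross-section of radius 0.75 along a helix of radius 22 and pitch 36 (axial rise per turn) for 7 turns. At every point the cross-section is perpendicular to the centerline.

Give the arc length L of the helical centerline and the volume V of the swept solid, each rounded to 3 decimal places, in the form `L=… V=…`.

2πR = 2π·22 = 138.230077
per-turn = √(138.230077² + 36²) = √(19107.5541 + 1296) = √20403.5541 = 142.841010
L = 7 × 142.841010 = 999.887070
V = π·0.75² × L = 1.767146 × 999.887070 = 1766.946303

L=999.887 V=1766.946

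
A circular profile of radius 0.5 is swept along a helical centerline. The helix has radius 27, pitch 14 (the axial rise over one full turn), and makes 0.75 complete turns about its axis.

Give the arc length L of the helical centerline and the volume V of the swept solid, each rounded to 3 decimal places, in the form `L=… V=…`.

2πR = 2π·27 = 169.646003
per-turn = √(169.646003² + 14²) = √(28779.7664 + 196) = √28975.7664 = 170.222697
L = 0.75 × 170.222697 = 127.667022
V = π·0.5² × L = 0.785398 × 127.667022 = 100.269445

L=127.667 V=100.269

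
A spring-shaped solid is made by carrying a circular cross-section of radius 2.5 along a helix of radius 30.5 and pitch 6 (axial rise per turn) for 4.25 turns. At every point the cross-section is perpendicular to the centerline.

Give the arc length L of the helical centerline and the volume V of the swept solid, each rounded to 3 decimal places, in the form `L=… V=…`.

2πR = 2π·30.5 = 191.637152
per-turn = √(191.637152² + 6²) = √(36724.7980 + 36) = √36760.7980 = 191.731056
L = 4.25 × 191.731056 = 814.856990
V = π·2.5² × L = 19.634954 × 814.856990 = 15999.679576

L=814.857 V=15999.680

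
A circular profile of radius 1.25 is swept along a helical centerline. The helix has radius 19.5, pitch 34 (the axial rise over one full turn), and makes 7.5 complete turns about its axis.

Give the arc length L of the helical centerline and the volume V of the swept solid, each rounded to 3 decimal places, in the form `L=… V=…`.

L=953.641 V=4681.175

2πR = 2π·19.5 = 122.522113
per-turn = √(122.522113² + 34²) = √(15011.6683 + 1156) = √16167.6683 = 127.152146
L = 7.5 × 127.152146 = 953.641097
V = π·1.25² × L = 4.908739 × 953.641097 = 4681.174787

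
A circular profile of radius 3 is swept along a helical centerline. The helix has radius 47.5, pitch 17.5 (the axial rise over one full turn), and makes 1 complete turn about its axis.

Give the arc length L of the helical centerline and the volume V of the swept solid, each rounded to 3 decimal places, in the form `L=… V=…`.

2πR = 2π·47.5 = 298.451302
per-turn = √(298.451302² + 17.5²) = √(89073.1797 + 306.25) = √89379.4297 = 298.963927
L = 1 × 298.963927 = 298.963927
V = π·3² × L = 28.274334 × 298.963927 = 8453.005894

L=298.964 V=8453.006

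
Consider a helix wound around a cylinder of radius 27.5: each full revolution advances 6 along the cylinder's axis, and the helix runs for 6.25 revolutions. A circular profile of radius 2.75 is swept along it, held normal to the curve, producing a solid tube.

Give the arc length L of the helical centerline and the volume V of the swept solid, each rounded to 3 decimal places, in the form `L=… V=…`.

2πR = 2π·27.5 = 172.787596
per-turn = √(172.787596² + 6²) = √(29855.5533 + 36) = √29891.5533 = 172.891739
L = 6.25 × 172.891739 = 1080.573367
V = π·2.75² × L = 23.758294 × 1080.573367 = 25672.580218

L=1080.573 V=25672.580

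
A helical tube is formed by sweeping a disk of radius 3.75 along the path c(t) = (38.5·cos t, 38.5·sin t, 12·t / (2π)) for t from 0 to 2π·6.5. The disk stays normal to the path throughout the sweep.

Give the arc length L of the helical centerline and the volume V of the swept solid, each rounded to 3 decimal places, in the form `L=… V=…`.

L=1574.301 V=69550.470

2πR = 2π·38.5 = 241.902634
per-turn = √(241.902634² + 12²) = √(58516.8845 + 144) = √58660.8845 = 242.200092
L = 6.5 × 242.200092 = 1574.300597
V = π·3.75² × L = 44.178647 × 1574.300597 = 69550.469863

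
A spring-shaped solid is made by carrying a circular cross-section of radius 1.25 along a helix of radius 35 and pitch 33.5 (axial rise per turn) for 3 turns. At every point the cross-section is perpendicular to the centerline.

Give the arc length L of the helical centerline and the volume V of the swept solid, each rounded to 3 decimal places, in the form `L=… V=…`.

2πR = 2π·35 = 219.911486
per-turn = √(219.911486² + 33.5²) = √(48361.0616 + 1122.25) = √49483.3116 = 222.448447
L = 3 × 222.448447 = 667.345341
V = π·1.25² × L = 4.908739 × 667.345341 = 3275.823782

L=667.345 V=3275.824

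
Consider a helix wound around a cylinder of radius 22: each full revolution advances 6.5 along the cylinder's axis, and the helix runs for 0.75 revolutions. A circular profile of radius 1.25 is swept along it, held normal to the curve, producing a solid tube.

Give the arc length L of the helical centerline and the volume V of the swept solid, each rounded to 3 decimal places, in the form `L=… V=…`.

L=103.787 V=509.464

2πR = 2π·22 = 138.230077
per-turn = √(138.230077² + 6.5²) = √(19107.5541 + 42.25) = √19149.8041 = 138.382817
L = 0.75 × 138.382817 = 103.787113
V = π·1.25² × L = 4.908739 × 103.787113 = 509.463799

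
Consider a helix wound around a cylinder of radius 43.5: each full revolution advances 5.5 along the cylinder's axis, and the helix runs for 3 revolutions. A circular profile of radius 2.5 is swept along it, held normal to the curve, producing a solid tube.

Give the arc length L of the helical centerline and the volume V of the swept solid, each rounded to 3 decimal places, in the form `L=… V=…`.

L=820.122 V=16103.052

2πR = 2π·43.5 = 273.318561
per-turn = √(273.318561² + 5.5²) = √(74703.0357 + 30.25) = √74733.2857 = 273.373894
L = 3 × 273.373894 = 820.121681
V = π·2.5² × L = 19.634954 × 820.121681 = 16103.051548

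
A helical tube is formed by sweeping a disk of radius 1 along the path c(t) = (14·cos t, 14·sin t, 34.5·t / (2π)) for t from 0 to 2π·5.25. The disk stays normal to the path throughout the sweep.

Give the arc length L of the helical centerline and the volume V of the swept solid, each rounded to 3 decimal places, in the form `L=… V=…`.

L=496.063 V=1558.428

2πR = 2π·14 = 87.964594
per-turn = √(87.964594² + 34.5²) = √(7737.7699 + 1190.25) = √8928.0199 = 94.488200
L = 5.25 × 94.488200 = 496.063048
V = π·1² × L = 3.141593 × 496.063048 = 1558.428026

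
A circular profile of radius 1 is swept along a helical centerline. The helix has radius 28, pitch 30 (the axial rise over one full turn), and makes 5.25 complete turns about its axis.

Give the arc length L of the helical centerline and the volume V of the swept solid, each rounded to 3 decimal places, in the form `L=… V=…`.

L=936.961 V=2943.549

2πR = 2π·28 = 175.929189
per-turn = √(175.929189² + 30²) = √(30951.0794 + 900) = √31851.0794 = 178.468707
L = 5.25 × 178.468707 = 936.960712
V = π·1² × L = 3.141593 × 936.960712 = 2943.548890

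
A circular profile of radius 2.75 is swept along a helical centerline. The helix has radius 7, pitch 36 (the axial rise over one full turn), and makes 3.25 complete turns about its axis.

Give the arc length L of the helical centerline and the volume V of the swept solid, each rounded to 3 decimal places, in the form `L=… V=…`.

2πR = 2π·7 = 43.982297
per-turn = √(43.982297² + 36²) = √(1934.4425 + 1296) = √3230.4425 = 56.836981
L = 3.25 × 56.836981 = 184.720190
V = π·2.75² × L = 23.758294 × 184.720190 = 4388.636658

L=184.720 V=4388.637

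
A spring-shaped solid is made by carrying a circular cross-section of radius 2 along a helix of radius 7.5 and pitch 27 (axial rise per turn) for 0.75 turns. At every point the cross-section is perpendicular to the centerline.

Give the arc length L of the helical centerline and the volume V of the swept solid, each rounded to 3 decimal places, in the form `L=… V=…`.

L=40.733 V=511.867

2πR = 2π·7.5 = 47.123890
per-turn = √(47.123890² + 27²) = √(2220.6610 + 729) = √2949.6610 = 54.310782
L = 0.75 × 54.310782 = 40.733086
V = π·2² × L = 12.566371 × 40.733086 = 511.867057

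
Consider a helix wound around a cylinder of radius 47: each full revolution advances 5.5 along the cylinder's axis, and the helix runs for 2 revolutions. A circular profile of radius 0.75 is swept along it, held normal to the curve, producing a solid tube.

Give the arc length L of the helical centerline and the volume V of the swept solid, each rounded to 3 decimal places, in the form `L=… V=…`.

L=590.722 V=1043.892

2πR = 2π·47 = 295.309709
per-turn = √(295.309709² + 5.5²) = √(87207.8245 + 30.25) = √87238.0745 = 295.360922
L = 2 × 295.360922 = 590.721845
V = π·0.75² × L = 1.767146 × 590.721845 = 1043.891667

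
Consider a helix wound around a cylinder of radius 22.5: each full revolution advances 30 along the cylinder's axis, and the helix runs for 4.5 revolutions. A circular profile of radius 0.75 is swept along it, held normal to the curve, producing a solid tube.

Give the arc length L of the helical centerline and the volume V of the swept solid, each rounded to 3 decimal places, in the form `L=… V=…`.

L=650.339 V=1149.243

2πR = 2π·22.5 = 141.371669
per-turn = √(141.371669² + 30²) = √(19985.9489 + 900) = √20885.9489 = 144.519718
L = 4.5 × 144.519718 = 650.338731
V = π·0.75² × L = 1.767146 × 650.338731 = 1149.243402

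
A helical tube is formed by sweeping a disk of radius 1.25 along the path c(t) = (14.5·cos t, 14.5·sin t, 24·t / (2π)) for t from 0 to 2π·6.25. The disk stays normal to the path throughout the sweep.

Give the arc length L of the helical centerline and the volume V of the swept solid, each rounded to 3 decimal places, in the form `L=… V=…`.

L=588.839 V=2890.459

2πR = 2π·14.5 = 91.106187
per-turn = √(91.106187² + 24²) = √(8300.3373 + 576) = √8876.3373 = 94.214316
L = 6.25 × 94.214316 = 588.839474
V = π·1.25² × L = 4.908739 × 588.839474 = 2890.459008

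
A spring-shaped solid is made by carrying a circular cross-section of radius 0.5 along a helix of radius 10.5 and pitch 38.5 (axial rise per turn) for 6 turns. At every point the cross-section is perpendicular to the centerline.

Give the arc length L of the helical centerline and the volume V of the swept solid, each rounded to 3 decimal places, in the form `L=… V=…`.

L=458.313 V=359.958

2πR = 2π·10.5 = 65.973446
per-turn = √(65.973446² + 38.5²) = √(4352.4955 + 1482.25) = √5834.7455 = 76.385506
L = 6 × 76.385506 = 458.313037
V = π·0.5² × L = 0.785398 × 458.313037 = 359.958217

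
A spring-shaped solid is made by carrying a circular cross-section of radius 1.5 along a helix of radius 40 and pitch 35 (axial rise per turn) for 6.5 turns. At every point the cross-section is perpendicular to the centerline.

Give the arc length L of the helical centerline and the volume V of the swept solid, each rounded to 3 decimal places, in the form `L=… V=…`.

L=1649.393 V=11658.872

2πR = 2π·40 = 251.327412
per-turn = √(251.327412² + 35²) = √(63165.4682 + 1225) = √64390.4682 = 253.752770
L = 6.5 × 253.752770 = 1649.393004
V = π·1.5² × L = 7.068583 × 1649.393004 = 11658.872121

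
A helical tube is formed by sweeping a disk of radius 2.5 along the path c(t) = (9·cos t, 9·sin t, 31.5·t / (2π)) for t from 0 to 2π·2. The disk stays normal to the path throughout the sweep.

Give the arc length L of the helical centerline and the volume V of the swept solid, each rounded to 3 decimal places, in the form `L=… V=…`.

L=129.460 V=2541.950

2πR = 2π·9 = 56.548668
per-turn = √(56.548668² + 31.5²) = √(3197.7518 + 992.25) = √4190.0018 = 64.730223
L = 2 × 64.730223 = 129.460447
V = π·2.5² × L = 19.634954 × 129.460447 = 2541.949930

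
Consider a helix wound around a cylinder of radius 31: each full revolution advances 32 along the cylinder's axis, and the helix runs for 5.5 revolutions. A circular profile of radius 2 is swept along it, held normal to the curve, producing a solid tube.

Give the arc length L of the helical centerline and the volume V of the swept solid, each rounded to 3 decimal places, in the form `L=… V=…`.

L=1085.644 V=13642.608

2πR = 2π·31 = 194.778745
per-turn = √(194.778745² + 32²) = √(37938.7593 + 1024) = √38962.7593 = 197.389866
L = 5.5 × 197.389866 = 1085.644265
V = π·2² × L = 12.566371 × 1085.644265 = 13642.608185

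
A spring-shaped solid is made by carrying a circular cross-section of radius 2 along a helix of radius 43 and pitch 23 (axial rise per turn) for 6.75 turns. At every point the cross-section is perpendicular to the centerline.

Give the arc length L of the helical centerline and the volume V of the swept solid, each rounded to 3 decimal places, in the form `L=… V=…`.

L=1830.291 V=23000.112

2πR = 2π·43 = 270.176968
per-turn = √(270.176968² + 23²) = √(72995.5942 + 529) = √73524.5942 = 271.154189
L = 6.75 × 271.154189 = 1830.290775
V = π·2² × L = 12.566371 × 1830.290775 = 23000.112210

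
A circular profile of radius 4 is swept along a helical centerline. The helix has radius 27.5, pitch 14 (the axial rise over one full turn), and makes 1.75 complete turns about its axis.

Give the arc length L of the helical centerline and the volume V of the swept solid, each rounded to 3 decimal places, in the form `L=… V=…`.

2πR = 2π·27.5 = 172.787596
per-turn = √(172.787596² + 14²) = √(29855.5533 + 196) = √30051.5533 = 173.353838
L = 1.75 × 173.353838 = 303.369217
V = π·4² × L = 50.265482 × 303.369217 = 15249.000072

L=303.369 V=15249.000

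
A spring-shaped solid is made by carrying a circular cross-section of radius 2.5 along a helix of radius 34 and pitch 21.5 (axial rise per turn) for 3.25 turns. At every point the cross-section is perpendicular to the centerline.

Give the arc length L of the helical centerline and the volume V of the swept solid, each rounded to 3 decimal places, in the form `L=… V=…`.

2πR = 2π·34 = 213.628300
per-turn = √(213.628300² + 21.5²) = √(45637.0508 + 462.25) = √46099.3008 = 214.707477
L = 3.25 × 214.707477 = 697.799301
V = π·2.5² × L = 19.634954 × 697.799301 = 13701.257231

L=697.799 V=13701.257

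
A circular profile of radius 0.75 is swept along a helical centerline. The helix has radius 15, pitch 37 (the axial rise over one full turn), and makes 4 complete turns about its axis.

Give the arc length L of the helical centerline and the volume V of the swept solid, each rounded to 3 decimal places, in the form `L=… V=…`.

2πR = 2π·15 = 94.247780
per-turn = √(94.247780² + 37²) = √(8882.6440 + 1369) = √10251.6440 = 101.250402
L = 4 × 101.250402 = 405.001609
V = π·0.75² × L = 1.767146 × 405.001609 = 715.696920

L=405.002 V=715.697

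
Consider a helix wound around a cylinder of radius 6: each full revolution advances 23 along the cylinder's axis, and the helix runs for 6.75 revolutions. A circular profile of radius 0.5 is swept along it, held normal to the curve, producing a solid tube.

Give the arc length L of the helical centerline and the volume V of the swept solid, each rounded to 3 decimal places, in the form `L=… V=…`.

L=298.089 V=234.119

2πR = 2π·6 = 37.699112
per-turn = √(37.699112² + 23²) = √(1421.2230 + 529) = √1950.2230 = 44.161330
L = 6.75 × 44.161330 = 298.088975
V = π·0.5² × L = 0.785398 × 298.088975 = 234.118533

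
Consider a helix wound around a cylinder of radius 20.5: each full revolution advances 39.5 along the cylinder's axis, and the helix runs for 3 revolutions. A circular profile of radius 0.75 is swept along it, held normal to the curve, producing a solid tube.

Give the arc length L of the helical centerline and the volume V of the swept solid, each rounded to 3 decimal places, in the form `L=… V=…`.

L=404.178 V=714.241

2πR = 2π·20.5 = 128.805299
per-turn = √(128.805299² + 39.5²) = √(16590.8050 + 1560.25) = √18151.0550 = 134.725851
L = 3 × 134.725851 = 404.177554
V = π·0.75² × L = 1.767146 × 404.177554 = 714.240694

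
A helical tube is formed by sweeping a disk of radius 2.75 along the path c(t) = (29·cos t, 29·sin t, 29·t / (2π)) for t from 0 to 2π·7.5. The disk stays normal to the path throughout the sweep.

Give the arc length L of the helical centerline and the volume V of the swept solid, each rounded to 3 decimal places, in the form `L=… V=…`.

L=1383.793 V=32876.554

2πR = 2π·29 = 182.212374
per-turn = √(182.212374² + 29²) = √(33201.3492 + 841) = √34042.3492 = 184.505689
L = 7.5 × 184.505689 = 1383.792666
V = π·2.75² × L = 23.758294 × 1383.792666 = 32876.553609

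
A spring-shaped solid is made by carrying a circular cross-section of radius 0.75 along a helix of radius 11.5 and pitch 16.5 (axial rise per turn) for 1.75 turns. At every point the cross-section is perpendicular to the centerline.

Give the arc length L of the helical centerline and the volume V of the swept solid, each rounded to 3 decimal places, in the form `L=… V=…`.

L=129.704 V=229.206

2πR = 2π·11.5 = 72.256631
per-turn = √(72.256631² + 16.5²) = √(5221.0207 + 272.25) = √5493.2707 = 74.116602
L = 1.75 × 74.116602 = 129.704054
V = π·0.75² × L = 1.767146 × 129.704054 = 229.205983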